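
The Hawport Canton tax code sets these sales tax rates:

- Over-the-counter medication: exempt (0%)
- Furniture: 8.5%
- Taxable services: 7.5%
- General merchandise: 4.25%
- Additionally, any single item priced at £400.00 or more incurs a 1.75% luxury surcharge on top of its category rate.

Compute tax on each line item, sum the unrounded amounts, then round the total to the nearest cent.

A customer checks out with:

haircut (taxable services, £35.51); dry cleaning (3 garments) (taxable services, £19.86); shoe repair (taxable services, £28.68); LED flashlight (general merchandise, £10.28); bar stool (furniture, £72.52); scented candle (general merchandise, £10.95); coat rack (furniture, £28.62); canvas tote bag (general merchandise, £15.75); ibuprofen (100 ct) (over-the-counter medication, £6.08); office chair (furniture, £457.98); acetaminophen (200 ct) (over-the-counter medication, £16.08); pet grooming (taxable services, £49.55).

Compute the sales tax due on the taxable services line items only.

Haircut £35.51: taxable services → 7.5% → £2.66325
Dry cleaning (3 garments) £19.86: taxable services → 7.5% → £1.4895
Shoe repair £28.68: taxable services → 7.5% → £2.151
Pet grooming £49.55: taxable services → 7.5% → £3.71625
Tax on taxable services: unrounded sum = £10.02 → £10.02

£10.02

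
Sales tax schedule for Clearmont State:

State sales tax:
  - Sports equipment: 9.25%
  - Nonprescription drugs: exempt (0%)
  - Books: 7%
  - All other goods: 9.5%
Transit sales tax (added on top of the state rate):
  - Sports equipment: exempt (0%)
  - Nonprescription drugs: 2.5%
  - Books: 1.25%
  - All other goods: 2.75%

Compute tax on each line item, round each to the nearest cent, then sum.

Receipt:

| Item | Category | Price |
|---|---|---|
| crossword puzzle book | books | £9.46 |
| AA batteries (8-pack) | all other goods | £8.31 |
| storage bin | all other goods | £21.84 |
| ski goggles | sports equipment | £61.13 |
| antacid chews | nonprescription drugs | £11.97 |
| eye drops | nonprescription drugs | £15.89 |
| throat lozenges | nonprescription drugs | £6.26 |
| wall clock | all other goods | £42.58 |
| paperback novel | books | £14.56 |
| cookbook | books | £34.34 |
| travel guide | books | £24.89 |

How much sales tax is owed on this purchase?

Crossword puzzle book £9.46: books → 7% + 1.25% transit = 8.25% → £0.78
AA batteries (8-pack) £8.31: all other goods → 9.5% + 2.75% transit = 12.25% → £1.02
Storage bin £21.84: all other goods → 9.5% + 2.75% transit = 12.25% → £2.68
Ski goggles £61.13: sports equipment → 9.25% + 0% transit = 9.25% → £5.65
Antacid chews £11.97: nonprescription drugs → 0% + 2.5% transit = 2.5% → £0.30
Eye drops £15.89: nonprescription drugs → 0% + 2.5% transit = 2.5% → £0.40
Throat lozenges £6.26: nonprescription drugs → 0% + 2.5% transit = 2.5% → £0.16
Wall clock £42.58: all other goods → 9.5% + 2.75% transit = 12.25% → £5.22
Paperback novel £14.56: books → 7% + 1.25% transit = 8.25% → £1.20
Cookbook £34.34: books → 7% + 1.25% transit = 8.25% → £2.83
Travel guide £24.89: books → 7% + 1.25% transit = 8.25% → £2.05
Total tax = £0.78 + £1.02 + £2.68 + £5.65 + £0.30 + £0.40 + £0.16 + £5.22 + £1.20 + £2.83 + £2.05 = £22.29

£22.29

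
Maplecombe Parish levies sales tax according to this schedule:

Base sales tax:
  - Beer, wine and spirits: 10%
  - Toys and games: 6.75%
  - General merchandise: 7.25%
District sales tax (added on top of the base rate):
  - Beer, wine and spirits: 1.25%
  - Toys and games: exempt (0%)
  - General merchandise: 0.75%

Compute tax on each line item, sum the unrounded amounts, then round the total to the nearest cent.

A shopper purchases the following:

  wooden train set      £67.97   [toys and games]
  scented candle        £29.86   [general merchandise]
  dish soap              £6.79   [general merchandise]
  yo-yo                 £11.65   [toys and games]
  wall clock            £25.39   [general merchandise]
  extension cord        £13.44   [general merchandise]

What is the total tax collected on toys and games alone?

Wooden train set £67.97: toys and games → 6.75% + 0% district = 6.75% → £4.587975
Yo-yo £11.65: toys and games → 6.75% + 0% district = 6.75% → £0.786375
Tax on toys and games: unrounded sum = £5.37435 → £5.37

£5.37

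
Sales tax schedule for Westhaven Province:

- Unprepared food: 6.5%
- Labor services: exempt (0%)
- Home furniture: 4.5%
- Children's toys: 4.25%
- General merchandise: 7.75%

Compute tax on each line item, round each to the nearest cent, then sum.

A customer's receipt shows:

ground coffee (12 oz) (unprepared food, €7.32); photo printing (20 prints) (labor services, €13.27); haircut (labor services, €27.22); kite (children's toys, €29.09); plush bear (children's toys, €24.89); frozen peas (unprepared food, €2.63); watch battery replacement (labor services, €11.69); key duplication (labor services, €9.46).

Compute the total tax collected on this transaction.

€2.95

Ground coffee (12 oz) €7.32: unprepared food → 6.5% → €0.48
Photo printing (20 prints) €13.27: labor services → 0% → €0.00
Haircut €27.22: labor services → 0% → €0.00
Kite €29.09: children's toys → 4.25% → €1.24
Plush bear €24.89: children's toys → 4.25% → €1.06
Frozen peas €2.63: unprepared food → 6.5% → €0.17
Watch battery replacement €11.69: labor services → 0% → €0.00
Key duplication €9.46: labor services → 0% → €0.00
Total tax = €0.48 + €1.24 + €1.06 + €0.17 = €2.95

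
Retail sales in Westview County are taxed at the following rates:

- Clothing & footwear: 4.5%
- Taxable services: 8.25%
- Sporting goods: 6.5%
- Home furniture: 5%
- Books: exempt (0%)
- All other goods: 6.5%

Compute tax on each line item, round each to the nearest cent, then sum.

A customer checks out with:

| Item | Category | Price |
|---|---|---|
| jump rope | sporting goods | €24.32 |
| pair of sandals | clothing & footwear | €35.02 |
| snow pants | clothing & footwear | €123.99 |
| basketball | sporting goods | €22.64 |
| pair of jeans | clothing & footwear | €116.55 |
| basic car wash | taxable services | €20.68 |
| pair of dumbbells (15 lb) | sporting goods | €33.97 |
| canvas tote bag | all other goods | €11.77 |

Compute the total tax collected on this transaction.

Jump rope €24.32: sporting goods → 6.5% → €1.58
Pair of sandals €35.02: clothing & footwear → 4.5% → €1.58
Snow pants €123.99: clothing & footwear → 4.5% → €5.58
Basketball €22.64: sporting goods → 6.5% → €1.47
Pair of jeans €116.55: clothing & footwear → 4.5% → €5.24
Basic car wash €20.68: taxable services → 8.25% → €1.71
Pair of dumbbells (15 lb) €33.97: sporting goods → 6.5% → €2.21
Canvas tote bag €11.77: all other goods → 6.5% → €0.77
Total tax = €1.58 + €1.58 + €5.58 + €1.47 + €5.24 + €1.71 + €2.21 + €0.77 = €20.14

€20.14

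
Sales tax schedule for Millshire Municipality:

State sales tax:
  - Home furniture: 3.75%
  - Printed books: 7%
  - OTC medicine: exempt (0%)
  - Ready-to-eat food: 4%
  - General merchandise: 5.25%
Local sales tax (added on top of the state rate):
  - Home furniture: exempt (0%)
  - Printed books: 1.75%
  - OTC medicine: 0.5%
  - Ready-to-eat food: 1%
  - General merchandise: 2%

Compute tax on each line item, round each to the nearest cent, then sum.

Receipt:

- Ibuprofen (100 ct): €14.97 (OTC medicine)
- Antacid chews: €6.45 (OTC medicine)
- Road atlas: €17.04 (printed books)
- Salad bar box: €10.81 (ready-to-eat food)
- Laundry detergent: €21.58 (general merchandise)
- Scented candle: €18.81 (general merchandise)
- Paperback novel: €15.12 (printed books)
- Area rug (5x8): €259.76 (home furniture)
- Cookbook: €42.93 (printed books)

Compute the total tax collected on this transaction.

Ibuprofen (100 ct) €14.97: OTC medicine → 0% + 0.5% local = 0.5% → €0.07
Antacid chews €6.45: OTC medicine → 0% + 0.5% local = 0.5% → €0.03
Road atlas €17.04: printed books → 7% + 1.75% local = 8.75% → €1.49
Salad bar box €10.81: ready-to-eat food → 4% + 1% local = 5% → €0.54
Laundry detergent €21.58: general merchandise → 5.25% + 2% local = 7.25% → €1.56
Scented candle €18.81: general merchandise → 5.25% + 2% local = 7.25% → €1.36
Paperback novel €15.12: printed books → 7% + 1.75% local = 8.75% → €1.32
Area rug (5x8) €259.76: home furniture → 3.75% + 0% local = 3.75% → €9.74
Cookbook €42.93: printed books → 7% + 1.75% local = 8.75% → €3.76
Total tax = €0.07 + €0.03 + €1.49 + €0.54 + €1.56 + €1.36 + €1.32 + €9.74 + €3.76 = €19.87

€19.87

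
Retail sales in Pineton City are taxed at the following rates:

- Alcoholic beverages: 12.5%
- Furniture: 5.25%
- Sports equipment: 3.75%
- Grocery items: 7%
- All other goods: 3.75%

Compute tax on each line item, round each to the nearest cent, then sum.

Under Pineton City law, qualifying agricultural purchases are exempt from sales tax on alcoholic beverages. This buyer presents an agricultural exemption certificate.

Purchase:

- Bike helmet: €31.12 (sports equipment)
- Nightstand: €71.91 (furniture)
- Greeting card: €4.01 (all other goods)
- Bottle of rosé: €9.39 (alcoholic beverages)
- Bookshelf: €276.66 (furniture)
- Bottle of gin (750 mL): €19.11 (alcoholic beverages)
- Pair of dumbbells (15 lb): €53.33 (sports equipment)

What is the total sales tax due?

€21.62

Bike helmet €31.12: sports equipment → 3.75% → €1.17
Nightstand €71.91: furniture → 5.25% → €3.78
Greeting card €4.01: all other goods → 3.75% → €0.15
Bottle of rosé €9.39: alcoholic beverages, buyer-exempt → 0% → €0.00
Bookshelf €276.66: furniture → 5.25% → €14.52
Bottle of gin (750 mL) €19.11: alcoholic beverages, buyer-exempt → 0% → €0.00
Pair of dumbbells (15 lb) €53.33: sports equipment → 3.75% → €2.00
Total tax = €1.17 + €3.78 + €0.15 + €14.52 + €2.00 = €21.62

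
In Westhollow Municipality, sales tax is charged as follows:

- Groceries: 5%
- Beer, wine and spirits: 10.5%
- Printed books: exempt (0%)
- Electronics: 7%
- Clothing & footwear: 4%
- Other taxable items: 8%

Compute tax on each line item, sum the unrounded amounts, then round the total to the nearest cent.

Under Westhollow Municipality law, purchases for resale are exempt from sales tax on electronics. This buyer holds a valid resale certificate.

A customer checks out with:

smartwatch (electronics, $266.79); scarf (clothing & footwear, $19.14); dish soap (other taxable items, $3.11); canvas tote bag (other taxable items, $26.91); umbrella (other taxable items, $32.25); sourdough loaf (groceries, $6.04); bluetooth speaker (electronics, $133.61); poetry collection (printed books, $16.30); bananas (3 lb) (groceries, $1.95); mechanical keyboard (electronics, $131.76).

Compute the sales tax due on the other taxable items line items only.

$4.98

Dish soap $3.11: other taxable items → 8% → $0.2488
Canvas tote bag $26.91: other taxable items → 8% → $2.1528
Umbrella $32.25: other taxable items → 8% → $2.58
Tax on other taxable items: unrounded sum = $4.9816 → $4.98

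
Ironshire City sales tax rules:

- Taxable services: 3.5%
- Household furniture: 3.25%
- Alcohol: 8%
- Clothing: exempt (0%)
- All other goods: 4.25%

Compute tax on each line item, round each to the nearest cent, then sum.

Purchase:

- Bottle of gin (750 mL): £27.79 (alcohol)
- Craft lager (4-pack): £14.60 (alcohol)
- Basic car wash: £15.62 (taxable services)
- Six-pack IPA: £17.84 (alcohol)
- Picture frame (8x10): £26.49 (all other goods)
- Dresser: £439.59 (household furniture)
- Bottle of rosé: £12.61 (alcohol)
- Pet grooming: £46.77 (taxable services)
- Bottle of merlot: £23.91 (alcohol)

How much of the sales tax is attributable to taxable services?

Basic car wash £15.62: taxable services → 3.5% → £0.55
Pet grooming £46.77: taxable services → 3.5% → £1.64
Tax on taxable services = £0.55 + £1.64 = £2.19

£2.19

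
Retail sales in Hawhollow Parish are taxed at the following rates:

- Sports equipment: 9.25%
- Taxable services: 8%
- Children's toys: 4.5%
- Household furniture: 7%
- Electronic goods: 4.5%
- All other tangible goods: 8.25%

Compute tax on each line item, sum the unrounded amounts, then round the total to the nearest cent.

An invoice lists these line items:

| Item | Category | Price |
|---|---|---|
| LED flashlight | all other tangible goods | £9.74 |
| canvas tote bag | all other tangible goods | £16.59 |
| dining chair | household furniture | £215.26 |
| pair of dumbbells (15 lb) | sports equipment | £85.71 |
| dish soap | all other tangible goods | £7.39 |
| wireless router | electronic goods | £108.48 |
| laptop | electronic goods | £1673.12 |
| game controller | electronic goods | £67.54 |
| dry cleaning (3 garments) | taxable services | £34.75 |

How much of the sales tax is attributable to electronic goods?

Wireless router £108.48: electronic goods → 4.5% → £4.8816
Laptop £1673.12: electronic goods → 4.5% → £75.2904
Game controller £67.54: electronic goods → 4.5% → £3.0393
Tax on electronic goods: unrounded sum = £83.2113 → £83.21

£83.21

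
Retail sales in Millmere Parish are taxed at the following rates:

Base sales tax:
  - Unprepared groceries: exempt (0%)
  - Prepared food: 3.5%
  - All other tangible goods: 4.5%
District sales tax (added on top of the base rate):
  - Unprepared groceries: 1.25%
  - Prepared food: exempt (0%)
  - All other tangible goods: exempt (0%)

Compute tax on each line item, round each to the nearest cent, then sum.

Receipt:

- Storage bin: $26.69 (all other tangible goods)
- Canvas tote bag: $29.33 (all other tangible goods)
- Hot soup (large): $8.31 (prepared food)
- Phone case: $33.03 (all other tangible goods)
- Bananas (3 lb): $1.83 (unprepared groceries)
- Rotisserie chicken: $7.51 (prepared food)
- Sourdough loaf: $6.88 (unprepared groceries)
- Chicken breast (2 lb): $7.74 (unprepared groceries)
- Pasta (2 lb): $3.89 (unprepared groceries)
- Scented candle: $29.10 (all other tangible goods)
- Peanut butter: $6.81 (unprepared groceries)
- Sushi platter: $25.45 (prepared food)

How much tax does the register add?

Storage bin $26.69: all other tangible goods → 4.5% + 0% district = 4.5% → $1.20
Canvas tote bag $29.33: all other tangible goods → 4.5% + 0% district = 4.5% → $1.32
Hot soup (large) $8.31: prepared food → 3.5% + 0% district = 3.5% → $0.29
Phone case $33.03: all other tangible goods → 4.5% + 0% district = 4.5% → $1.49
Bananas (3 lb) $1.83: unprepared groceries → 0% + 1.25% district = 1.25% → $0.02
Rotisserie chicken $7.51: prepared food → 3.5% + 0% district = 3.5% → $0.26
Sourdough loaf $6.88: unprepared groceries → 0% + 1.25% district = 1.25% → $0.09
Chicken breast (2 lb) $7.74: unprepared groceries → 0% + 1.25% district = 1.25% → $0.10
Pasta (2 lb) $3.89: unprepared groceries → 0% + 1.25% district = 1.25% → $0.05
Scented candle $29.10: all other tangible goods → 4.5% + 0% district = 4.5% → $1.31
Peanut butter $6.81: unprepared groceries → 0% + 1.25% district = 1.25% → $0.09
Sushi platter $25.45: prepared food → 3.5% + 0% district = 3.5% → $0.89
Total tax = $1.20 + $1.32 + $0.29 + $1.49 + $0.02 + $0.26 + $0.09 + $0.10 + $0.05 + $1.31 + $0.09 + $0.89 = $7.11

$7.11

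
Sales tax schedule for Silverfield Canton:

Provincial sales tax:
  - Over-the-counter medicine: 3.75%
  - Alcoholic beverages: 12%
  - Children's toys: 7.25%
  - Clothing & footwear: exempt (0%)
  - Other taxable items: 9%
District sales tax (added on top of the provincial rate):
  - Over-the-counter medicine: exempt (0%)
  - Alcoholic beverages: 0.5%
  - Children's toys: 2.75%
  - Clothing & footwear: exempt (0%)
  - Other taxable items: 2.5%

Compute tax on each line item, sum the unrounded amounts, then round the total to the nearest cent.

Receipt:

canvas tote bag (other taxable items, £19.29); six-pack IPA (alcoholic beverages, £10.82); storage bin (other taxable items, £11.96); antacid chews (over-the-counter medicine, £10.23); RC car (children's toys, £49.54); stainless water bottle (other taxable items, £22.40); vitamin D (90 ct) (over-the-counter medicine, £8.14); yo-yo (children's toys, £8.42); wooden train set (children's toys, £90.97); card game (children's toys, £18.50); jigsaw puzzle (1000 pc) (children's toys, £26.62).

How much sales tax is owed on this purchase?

Canvas tote bag £19.29: other taxable items → 9% + 2.5% district = 11.5% → £2.21835
Six-pack IPA £10.82: alcoholic beverages → 12% + 0.5% district = 12.5% → £1.3525
Storage bin £11.96: other taxable items → 9% + 2.5% district = 11.5% → £1.3754
Antacid chews £10.23: over-the-counter medicine → 3.75% + 0% district = 3.75% → £0.383625
RC car £49.54: children's toys → 7.25% + 2.75% district = 10% → £4.954
Stainless water bottle £22.40: other taxable items → 9% + 2.5% district = 11.5% → £2.576
Vitamin D (90 ct) £8.14: over-the-counter medicine → 3.75% + 0% district = 3.75% → £0.30525
Yo-yo £8.42: children's toys → 7.25% + 2.75% district = 10% → £0.842
Wooden train set £90.97: children's toys → 7.25% + 2.75% district = 10% → £9.097
Card game £18.50: children's toys → 7.25% + 2.75% district = 10% → £1.85
Jigsaw puzzle (1000 pc) £26.62: children's toys → 7.25% + 2.75% district = 10% → £2.662
Unrounded tax sum = £27.616125 → £27.62

£27.62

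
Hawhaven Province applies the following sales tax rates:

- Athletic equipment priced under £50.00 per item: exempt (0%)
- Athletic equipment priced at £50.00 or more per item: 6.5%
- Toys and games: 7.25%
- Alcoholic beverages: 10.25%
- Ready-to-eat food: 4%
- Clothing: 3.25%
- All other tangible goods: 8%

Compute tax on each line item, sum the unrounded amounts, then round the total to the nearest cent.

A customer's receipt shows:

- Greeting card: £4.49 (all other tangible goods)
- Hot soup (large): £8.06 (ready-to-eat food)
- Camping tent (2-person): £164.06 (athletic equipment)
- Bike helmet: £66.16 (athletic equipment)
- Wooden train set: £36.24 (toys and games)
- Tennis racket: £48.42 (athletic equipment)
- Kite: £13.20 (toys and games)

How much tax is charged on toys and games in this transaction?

Wooden train set £36.24: toys and games → 7.25% → £2.6274
Kite £13.20: toys and games → 7.25% → £0.957
Tax on toys and games: unrounded sum = £3.5844 → £3.58

£3.58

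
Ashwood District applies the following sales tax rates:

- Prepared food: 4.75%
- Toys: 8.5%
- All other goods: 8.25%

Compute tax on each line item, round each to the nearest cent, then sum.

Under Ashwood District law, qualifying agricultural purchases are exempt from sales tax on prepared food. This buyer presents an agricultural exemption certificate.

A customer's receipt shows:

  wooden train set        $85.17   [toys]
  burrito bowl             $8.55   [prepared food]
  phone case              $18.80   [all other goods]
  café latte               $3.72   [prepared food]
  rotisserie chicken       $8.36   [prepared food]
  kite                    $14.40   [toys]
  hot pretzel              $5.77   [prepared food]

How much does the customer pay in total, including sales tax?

Wooden train set $85.17: toys → 8.5% → $7.24
Burrito bowl $8.55: prepared food, buyer-exempt → 0% → $0.00
Phone case $18.80: all other goods → 8.25% → $1.55
Café latte $3.72: prepared food, buyer-exempt → 0% → $0.00
Rotisserie chicken $8.36: prepared food, buyer-exempt → 0% → $0.00
Kite $14.40: toys → 8.5% → $1.22
Hot pretzel $5.77: prepared food, buyer-exempt → 0% → $0.00
Subtotal = $144.77; tax = $10.01; total due = $154.78

$154.78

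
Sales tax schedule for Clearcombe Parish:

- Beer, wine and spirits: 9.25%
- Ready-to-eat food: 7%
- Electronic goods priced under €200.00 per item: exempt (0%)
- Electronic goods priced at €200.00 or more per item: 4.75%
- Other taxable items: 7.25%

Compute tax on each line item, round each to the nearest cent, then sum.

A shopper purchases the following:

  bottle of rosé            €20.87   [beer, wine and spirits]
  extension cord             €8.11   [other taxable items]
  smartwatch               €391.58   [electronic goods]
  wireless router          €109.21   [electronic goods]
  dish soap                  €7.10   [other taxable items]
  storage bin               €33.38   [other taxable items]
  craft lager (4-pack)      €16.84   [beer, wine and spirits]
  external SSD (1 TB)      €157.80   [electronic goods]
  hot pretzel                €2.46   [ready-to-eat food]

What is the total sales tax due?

Bottle of rosé €20.87: beer, wine and spirits → 9.25% → €1.93
Extension cord €8.11: other taxable items → 7.25% → €0.59
Smartwatch €391.58: electronic goods, €200.00 or more → 4.75% → €18.60
Wireless router €109.21: electronic goods, under €200.00 → 0% → €0.00
Dish soap €7.10: other taxable items → 7.25% → €0.51
Storage bin €33.38: other taxable items → 7.25% → €2.42
Craft lager (4-pack) €16.84: beer, wine and spirits → 9.25% → €1.56
External SSD (1 TB) €157.80: electronic goods, under €200.00 → 0% → €0.00
Hot pretzel €2.46: ready-to-eat food → 7% → €0.17
Total tax = €1.93 + €0.59 + €18.60 + €0.51 + €2.42 + €1.56 + €0.17 = €25.78

€25.78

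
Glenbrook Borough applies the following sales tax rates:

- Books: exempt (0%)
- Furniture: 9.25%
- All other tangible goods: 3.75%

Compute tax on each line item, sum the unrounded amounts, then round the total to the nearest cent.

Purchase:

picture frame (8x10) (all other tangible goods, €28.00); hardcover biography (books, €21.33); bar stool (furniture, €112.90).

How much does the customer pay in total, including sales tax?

Picture frame (8x10) €28.00: all other tangible goods → 3.75% → €1.05
Hardcover biography €21.33: books → 0% → €0.00
Bar stool €112.90: furniture → 9.25% → €10.44325
Subtotal = €162.23; unrounded tax = €11.49325 → €11.49; total due = €173.72

€173.72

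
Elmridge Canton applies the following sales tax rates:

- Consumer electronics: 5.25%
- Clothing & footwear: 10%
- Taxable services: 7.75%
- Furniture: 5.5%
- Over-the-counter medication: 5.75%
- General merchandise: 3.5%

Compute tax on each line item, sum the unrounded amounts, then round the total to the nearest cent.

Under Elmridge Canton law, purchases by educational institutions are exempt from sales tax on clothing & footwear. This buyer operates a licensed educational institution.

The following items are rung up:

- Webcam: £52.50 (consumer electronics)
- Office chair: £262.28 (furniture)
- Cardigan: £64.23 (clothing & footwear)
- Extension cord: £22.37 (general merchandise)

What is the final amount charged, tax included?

Webcam £52.50: consumer electronics → 5.25% → £2.75625
Office chair £262.28: furniture → 5.5% → £14.4254
Cardigan £64.23: clothing & footwear, buyer-exempt → 0% → £0.00
Extension cord £22.37: general merchandise → 3.5% → £0.78295
Subtotal = £401.38; unrounded tax = £17.9646 → £17.96; total due = £419.34

£419.34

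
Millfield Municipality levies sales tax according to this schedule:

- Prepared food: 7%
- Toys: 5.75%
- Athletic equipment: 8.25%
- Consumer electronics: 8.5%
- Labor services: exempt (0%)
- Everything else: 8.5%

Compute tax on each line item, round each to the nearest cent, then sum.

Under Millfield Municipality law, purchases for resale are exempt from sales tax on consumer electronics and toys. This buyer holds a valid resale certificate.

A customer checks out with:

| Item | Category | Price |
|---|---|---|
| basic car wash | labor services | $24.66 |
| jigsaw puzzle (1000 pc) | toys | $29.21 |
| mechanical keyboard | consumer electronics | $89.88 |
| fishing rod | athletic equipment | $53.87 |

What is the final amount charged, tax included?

$202.06

Basic car wash $24.66: labor services → 0% → $0.00
Jigsaw puzzle (1000 pc) $29.21: toys, buyer-exempt → 0% → $0.00
Mechanical keyboard $89.88: consumer electronics, buyer-exempt → 0% → $0.00
Fishing rod $53.87: athletic equipment → 8.25% → $4.44
Subtotal = $197.62; tax = $4.44; total due = $202.06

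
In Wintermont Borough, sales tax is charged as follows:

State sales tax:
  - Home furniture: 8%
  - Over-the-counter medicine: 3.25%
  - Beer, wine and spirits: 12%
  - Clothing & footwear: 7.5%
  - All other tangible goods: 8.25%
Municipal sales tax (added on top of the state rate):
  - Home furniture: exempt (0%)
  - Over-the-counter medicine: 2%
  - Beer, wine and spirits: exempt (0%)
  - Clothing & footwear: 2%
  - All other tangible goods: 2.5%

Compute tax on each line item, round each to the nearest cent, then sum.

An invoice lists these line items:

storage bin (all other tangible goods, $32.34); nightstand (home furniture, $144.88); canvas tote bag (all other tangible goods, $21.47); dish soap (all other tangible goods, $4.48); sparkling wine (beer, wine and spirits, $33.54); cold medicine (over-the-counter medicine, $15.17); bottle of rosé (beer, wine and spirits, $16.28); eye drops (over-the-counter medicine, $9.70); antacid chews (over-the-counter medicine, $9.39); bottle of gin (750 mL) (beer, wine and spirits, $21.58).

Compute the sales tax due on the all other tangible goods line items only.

$6.27

Storage bin $32.34: all other tangible goods → 8.25% + 2.5% municipal = 10.75% → $3.48
Canvas tote bag $21.47: all other tangible goods → 8.25% + 2.5% municipal = 10.75% → $2.31
Dish soap $4.48: all other tangible goods → 8.25% + 2.5% municipal = 10.75% → $0.48
Tax on all other tangible goods = $3.48 + $2.31 + $0.48 = $6.27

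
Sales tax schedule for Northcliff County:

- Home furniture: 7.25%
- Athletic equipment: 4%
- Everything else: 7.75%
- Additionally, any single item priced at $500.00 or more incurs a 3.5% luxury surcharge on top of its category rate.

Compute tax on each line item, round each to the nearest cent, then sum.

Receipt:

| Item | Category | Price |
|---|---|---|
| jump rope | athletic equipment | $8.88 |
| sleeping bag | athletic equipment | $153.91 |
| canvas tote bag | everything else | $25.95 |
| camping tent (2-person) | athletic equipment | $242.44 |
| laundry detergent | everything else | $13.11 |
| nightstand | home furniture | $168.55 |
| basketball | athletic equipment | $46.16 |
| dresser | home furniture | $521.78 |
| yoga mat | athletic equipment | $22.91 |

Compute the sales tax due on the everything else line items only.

$3.03

Canvas tote bag $25.95: everything else → 7.75% → $2.01
Laundry detergent $13.11: everything else → 7.75% → $1.02
Tax on everything else = $2.01 + $1.02 = $3.03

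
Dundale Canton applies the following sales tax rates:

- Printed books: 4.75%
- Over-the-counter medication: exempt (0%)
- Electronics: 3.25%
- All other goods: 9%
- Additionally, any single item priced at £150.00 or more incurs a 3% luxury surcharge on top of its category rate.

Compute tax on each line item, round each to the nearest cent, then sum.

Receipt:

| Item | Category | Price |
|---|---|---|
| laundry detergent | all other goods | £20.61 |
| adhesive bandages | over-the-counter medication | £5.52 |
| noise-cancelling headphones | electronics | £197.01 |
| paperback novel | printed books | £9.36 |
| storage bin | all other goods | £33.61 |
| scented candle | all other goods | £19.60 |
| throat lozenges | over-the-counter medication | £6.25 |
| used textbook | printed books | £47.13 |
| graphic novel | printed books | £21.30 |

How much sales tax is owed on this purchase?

Laundry detergent £20.61: all other goods → 9% → £1.85
Adhesive bandages £5.52: over-the-counter medication → 0% → £0.00
Noise-cancelling headphones £197.01: electronics → 3.25% + 3% surcharge = 6.25% → £12.31
Paperback novel £9.36: printed books → 4.75% → £0.44
Storage bin £33.61: all other goods → 9% → £3.02
Scented candle £19.60: all other goods → 9% → £1.76
Throat lozenges £6.25: over-the-counter medication → 0% → £0.00
Used textbook £47.13: printed books → 4.75% → £2.24
Graphic novel £21.30: printed books → 4.75% → £1.01
Total tax = £1.85 + £12.31 + £0.44 + £3.02 + £1.76 + £2.24 + £1.01 = £22.63

£22.63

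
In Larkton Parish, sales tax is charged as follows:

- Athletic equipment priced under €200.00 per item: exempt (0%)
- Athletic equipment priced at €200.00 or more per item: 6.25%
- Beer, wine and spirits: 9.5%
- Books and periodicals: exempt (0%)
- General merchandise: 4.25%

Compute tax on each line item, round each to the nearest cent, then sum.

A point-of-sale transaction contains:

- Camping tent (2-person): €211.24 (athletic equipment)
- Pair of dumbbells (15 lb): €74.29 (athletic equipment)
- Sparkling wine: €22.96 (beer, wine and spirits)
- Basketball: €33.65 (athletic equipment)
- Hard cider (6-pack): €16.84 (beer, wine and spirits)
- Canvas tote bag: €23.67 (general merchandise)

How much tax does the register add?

Camping tent (2-person) €211.24: athletic equipment, €200.00 or more → 6.25% → €13.20
Pair of dumbbells (15 lb) €74.29: athletic equipment, under €200.00 → 0% → €0.00
Sparkling wine €22.96: beer, wine and spirits → 9.5% → €2.18
Basketball €33.65: athletic equipment, under €200.00 → 0% → €0.00
Hard cider (6-pack) €16.84: beer, wine and spirits → 9.5% → €1.60
Canvas tote bag €23.67: general merchandise → 4.25% → €1.01
Total tax = €13.20 + €2.18 + €1.60 + €1.01 = €17.99

€17.99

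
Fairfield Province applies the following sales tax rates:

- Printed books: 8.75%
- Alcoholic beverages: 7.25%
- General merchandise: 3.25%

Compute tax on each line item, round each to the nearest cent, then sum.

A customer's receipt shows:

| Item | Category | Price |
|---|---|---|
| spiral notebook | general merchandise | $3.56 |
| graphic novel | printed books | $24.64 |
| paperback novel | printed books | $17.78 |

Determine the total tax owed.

$3.84

Spiral notebook $3.56: general merchandise → 3.25% → $0.12
Graphic novel $24.64: printed books → 8.75% → $2.16
Paperback novel $17.78: printed books → 8.75% → $1.56
Total tax = $0.12 + $2.16 + $1.56 = $3.84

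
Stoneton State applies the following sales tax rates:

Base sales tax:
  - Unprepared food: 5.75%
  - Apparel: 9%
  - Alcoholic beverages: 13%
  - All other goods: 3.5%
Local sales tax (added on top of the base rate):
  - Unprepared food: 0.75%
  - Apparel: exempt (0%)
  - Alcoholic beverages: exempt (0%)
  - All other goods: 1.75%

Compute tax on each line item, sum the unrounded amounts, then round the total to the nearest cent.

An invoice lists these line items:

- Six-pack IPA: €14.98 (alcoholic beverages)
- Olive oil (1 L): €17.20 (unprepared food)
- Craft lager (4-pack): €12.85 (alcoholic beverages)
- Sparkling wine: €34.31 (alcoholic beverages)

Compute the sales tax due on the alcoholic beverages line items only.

Six-pack IPA €14.98: alcoholic beverages → 13% + 0% local = 13% → €1.9474
Craft lager (4-pack) €12.85: alcoholic beverages → 13% + 0% local = 13% → €1.6705
Sparkling wine €34.31: alcoholic beverages → 13% + 0% local = 13% → €4.4603
Tax on alcoholic beverages: unrounded sum = €8.0782 → €8.08

€8.08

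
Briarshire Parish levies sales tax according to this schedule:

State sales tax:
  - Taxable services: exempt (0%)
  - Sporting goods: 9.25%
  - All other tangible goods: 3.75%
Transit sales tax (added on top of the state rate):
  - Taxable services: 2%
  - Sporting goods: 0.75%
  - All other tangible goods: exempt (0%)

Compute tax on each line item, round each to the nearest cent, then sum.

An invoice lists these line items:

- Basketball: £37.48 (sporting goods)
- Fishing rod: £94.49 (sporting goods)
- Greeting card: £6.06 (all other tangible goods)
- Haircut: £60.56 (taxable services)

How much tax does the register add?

£14.64

Basketball £37.48: sporting goods → 9.25% + 0.75% transit = 10% → £3.75
Fishing rod £94.49: sporting goods → 9.25% + 0.75% transit = 10% → £9.45
Greeting card £6.06: all other tangible goods → 3.75% + 0% transit = 3.75% → £0.23
Haircut £60.56: taxable services → 0% + 2% transit = 2% → £1.21
Total tax = £3.75 + £9.45 + £0.23 + £1.21 = £14.64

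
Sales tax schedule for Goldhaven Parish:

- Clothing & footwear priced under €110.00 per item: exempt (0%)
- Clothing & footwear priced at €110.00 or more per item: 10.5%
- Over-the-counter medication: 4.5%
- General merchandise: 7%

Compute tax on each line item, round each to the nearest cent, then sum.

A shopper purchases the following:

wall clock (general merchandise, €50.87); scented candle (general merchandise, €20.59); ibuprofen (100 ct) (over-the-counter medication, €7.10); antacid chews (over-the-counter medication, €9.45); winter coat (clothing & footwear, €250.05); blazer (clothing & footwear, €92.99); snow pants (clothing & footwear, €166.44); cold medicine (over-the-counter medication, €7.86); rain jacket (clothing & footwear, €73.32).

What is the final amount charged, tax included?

Wall clock €50.87: general merchandise → 7% → €3.56
Scented candle €20.59: general merchandise → 7% → €1.44
Ibuprofen (100 ct) €7.10: over-the-counter medication → 4.5% → €0.32
Antacid chews €9.45: over-the-counter medication → 4.5% → €0.43
Winter coat €250.05: clothing & footwear, €110.00 or more → 10.5% → €26.26
Blazer €92.99: clothing & footwear, under €110.00 → 0% → €0.00
Snow pants €166.44: clothing & footwear, €110.00 or more → 10.5% → €17.48
Cold medicine €7.86: over-the-counter medication → 4.5% → €0.35
Rain jacket €73.32: clothing & footwear, under €110.00 → 0% → €0.00
Subtotal = €678.67; tax = €49.84; total due = €728.51

€728.51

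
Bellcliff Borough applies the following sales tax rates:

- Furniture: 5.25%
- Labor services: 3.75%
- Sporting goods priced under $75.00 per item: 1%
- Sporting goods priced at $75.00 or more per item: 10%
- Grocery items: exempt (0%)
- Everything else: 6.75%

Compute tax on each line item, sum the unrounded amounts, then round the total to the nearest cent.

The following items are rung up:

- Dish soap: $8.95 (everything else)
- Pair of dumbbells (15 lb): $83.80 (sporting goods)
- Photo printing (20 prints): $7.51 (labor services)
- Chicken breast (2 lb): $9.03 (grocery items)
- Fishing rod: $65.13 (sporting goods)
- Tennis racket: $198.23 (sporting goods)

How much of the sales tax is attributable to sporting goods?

Pair of dumbbells (15 lb) $83.80: sporting goods, $75.00 or more → 10% → $8.38
Fishing rod $65.13: sporting goods, under $75.00 → 1% → $0.6513
Tennis racket $198.23: sporting goods, $75.00 or more → 10% → $19.823
Tax on sporting goods: unrounded sum = $28.8543 → $28.85

$28.85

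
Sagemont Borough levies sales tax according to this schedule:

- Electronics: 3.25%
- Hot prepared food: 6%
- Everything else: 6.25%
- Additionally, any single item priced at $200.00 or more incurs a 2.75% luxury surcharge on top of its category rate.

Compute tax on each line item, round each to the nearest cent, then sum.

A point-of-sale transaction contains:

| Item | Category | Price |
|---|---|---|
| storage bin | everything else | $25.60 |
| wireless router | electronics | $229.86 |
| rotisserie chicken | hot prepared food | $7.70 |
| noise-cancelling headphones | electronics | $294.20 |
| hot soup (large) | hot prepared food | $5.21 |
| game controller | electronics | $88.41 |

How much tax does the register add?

Storage bin $25.60: everything else → 6.25% → $1.60
Wireless router $229.86: electronics → 3.25% + 2.75% surcharge = 6% → $13.79
Rotisserie chicken $7.70: hot prepared food → 6% → $0.46
Noise-cancelling headphones $294.20: electronics → 3.25% + 2.75% surcharge = 6% → $17.65
Hot soup (large) $5.21: hot prepared food → 6% → $0.31
Game controller $88.41: electronics → 3.25% → $2.87
Total tax = $1.60 + $13.79 + $0.46 + $17.65 + $0.31 + $2.87 = $36.68

$36.68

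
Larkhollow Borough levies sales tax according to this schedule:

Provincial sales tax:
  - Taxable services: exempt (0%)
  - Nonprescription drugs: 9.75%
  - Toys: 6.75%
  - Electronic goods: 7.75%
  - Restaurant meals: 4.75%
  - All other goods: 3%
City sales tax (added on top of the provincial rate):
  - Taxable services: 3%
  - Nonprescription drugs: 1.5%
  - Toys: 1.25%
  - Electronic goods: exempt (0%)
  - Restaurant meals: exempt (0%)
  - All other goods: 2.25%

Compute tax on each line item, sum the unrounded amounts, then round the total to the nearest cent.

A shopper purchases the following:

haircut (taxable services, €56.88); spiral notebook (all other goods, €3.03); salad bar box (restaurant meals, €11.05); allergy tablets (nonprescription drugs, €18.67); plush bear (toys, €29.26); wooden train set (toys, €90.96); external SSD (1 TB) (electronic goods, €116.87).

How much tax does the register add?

Haircut €56.88: taxable services → 0% + 3% city = 3% → €1.7064
Spiral notebook €3.03: all other goods → 3% + 2.25% city = 5.25% → €0.159075
Salad bar box €11.05: restaurant meals → 4.75% + 0% city = 4.75% → €0.524875
Allergy tablets €18.67: nonprescription drugs → 9.75% + 1.5% city = 11.25% → €2.100375
Plush bear €29.26: toys → 6.75% + 1.25% city = 8% → €2.3408
Wooden train set €90.96: toys → 6.75% + 1.25% city = 8% → €7.2768
External SSD (1 TB) €116.87: electronic goods → 7.75% + 0% city = 7.75% → €9.057425
Unrounded tax sum = €23.16575 → €23.17

€23.17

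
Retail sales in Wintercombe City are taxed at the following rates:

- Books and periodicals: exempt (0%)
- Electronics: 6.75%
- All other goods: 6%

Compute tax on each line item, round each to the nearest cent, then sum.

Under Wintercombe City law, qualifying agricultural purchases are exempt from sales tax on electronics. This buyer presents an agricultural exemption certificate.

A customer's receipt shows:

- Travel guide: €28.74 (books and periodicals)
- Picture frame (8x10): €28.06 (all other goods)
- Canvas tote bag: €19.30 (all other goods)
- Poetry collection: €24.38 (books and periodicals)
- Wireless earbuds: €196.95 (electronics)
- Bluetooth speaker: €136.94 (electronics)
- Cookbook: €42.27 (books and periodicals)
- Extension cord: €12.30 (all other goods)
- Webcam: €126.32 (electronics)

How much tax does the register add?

Travel guide €28.74: books and periodicals → 0% → €0.00
Picture frame (8x10) €28.06: all other goods → 6% → €1.68
Canvas tote bag €19.30: all other goods → 6% → €1.16
Poetry collection €24.38: books and periodicals → 0% → €0.00
Wireless earbuds €196.95: electronics, buyer-exempt → 0% → €0.00
Bluetooth speaker €136.94: electronics, buyer-exempt → 0% → €0.00
Cookbook €42.27: books and periodicals → 0% → €0.00
Extension cord €12.30: all other goods → 6% → €0.74
Webcam €126.32: electronics, buyer-exempt → 0% → €0.00
Total tax = €1.68 + €1.16 + €0.74 = €3.58

€3.58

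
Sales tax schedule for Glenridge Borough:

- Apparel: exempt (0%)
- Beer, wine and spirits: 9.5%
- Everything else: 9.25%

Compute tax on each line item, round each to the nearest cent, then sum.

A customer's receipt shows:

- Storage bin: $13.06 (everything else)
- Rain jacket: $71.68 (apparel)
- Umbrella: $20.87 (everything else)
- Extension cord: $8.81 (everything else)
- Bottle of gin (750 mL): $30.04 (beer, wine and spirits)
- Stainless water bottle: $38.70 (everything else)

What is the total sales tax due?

$10.38

Storage bin $13.06: everything else → 9.25% → $1.21
Rain jacket $71.68: apparel → 0% → $0.00
Umbrella $20.87: everything else → 9.25% → $1.93
Extension cord $8.81: everything else → 9.25% → $0.81
Bottle of gin (750 mL) $30.04: beer, wine and spirits → 9.5% → $2.85
Stainless water bottle $38.70: everything else → 9.25% → $3.58
Total tax = $1.21 + $1.93 + $0.81 + $2.85 + $3.58 = $10.38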